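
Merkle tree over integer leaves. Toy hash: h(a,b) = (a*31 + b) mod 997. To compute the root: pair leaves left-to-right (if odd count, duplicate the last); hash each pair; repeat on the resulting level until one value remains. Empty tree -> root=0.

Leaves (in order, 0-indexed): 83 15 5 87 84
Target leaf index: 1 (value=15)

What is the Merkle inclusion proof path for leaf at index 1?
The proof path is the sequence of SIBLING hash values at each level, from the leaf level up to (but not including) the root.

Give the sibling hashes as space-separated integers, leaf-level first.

L0 (leaves): [83, 15, 5, 87, 84], target index=1
L1: h(83,15)=(83*31+15)%997=594 [pair 0] h(5,87)=(5*31+87)%997=242 [pair 1] h(84,84)=(84*31+84)%997=694 [pair 2] -> [594, 242, 694]
  Sibling for proof at L0: 83
L2: h(594,242)=(594*31+242)%997=710 [pair 0] h(694,694)=(694*31+694)%997=274 [pair 1] -> [710, 274]
  Sibling for proof at L1: 242
L3: h(710,274)=(710*31+274)%997=350 [pair 0] -> [350]
  Sibling for proof at L2: 274
Root: 350
Proof path (sibling hashes from leaf to root): [83, 242, 274]

Answer: 83 242 274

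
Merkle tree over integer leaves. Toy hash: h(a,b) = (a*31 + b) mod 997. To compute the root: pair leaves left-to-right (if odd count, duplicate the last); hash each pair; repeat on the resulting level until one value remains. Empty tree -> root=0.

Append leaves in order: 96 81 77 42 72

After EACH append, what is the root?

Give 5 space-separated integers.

After append 96 (leaves=[96]):
  L0: [96]
  root=96
After append 81 (leaves=[96, 81]):
  L0: [96, 81]
  L1: h(96,81)=(96*31+81)%997=66 -> [66]
  root=66
After append 77 (leaves=[96, 81, 77]):
  L0: [96, 81, 77]
  L1: h(96,81)=(96*31+81)%997=66 h(77,77)=(77*31+77)%997=470 -> [66, 470]
  L2: h(66,470)=(66*31+470)%997=522 -> [522]
  root=522
After append 42 (leaves=[96, 81, 77, 42]):
  L0: [96, 81, 77, 42]
  L1: h(96,81)=(96*31+81)%997=66 h(77,42)=(77*31+42)%997=435 -> [66, 435]
  L2: h(66,435)=(66*31+435)%997=487 -> [487]
  root=487
After append 72 (leaves=[96, 81, 77, 42, 72]):
  L0: [96, 81, 77, 42, 72]
  L1: h(96,81)=(96*31+81)%997=66 h(77,42)=(77*31+42)%997=435 h(72,72)=(72*31+72)%997=310 -> [66, 435, 310]
  L2: h(66,435)=(66*31+435)%997=487 h(310,310)=(310*31+310)%997=947 -> [487, 947]
  L3: h(487,947)=(487*31+947)%997=92 -> [92]
  root=92

Answer: 96 66 522 487 92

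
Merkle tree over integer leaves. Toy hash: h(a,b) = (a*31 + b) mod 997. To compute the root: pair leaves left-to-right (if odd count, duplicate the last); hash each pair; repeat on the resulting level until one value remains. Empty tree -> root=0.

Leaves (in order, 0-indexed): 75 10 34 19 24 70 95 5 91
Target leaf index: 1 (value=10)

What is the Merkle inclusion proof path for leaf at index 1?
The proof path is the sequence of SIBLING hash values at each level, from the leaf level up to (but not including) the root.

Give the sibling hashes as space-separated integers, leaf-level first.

Answer: 75 76 268 858

Derivation:
L0 (leaves): [75, 10, 34, 19, 24, 70, 95, 5, 91], target index=1
L1: h(75,10)=(75*31+10)%997=341 [pair 0] h(34,19)=(34*31+19)%997=76 [pair 1] h(24,70)=(24*31+70)%997=814 [pair 2] h(95,5)=(95*31+5)%997=956 [pair 3] h(91,91)=(91*31+91)%997=918 [pair 4] -> [341, 76, 814, 956, 918]
  Sibling for proof at L0: 75
L2: h(341,76)=(341*31+76)%997=677 [pair 0] h(814,956)=(814*31+956)%997=268 [pair 1] h(918,918)=(918*31+918)%997=463 [pair 2] -> [677, 268, 463]
  Sibling for proof at L1: 76
L3: h(677,268)=(677*31+268)%997=318 [pair 0] h(463,463)=(463*31+463)%997=858 [pair 1] -> [318, 858]
  Sibling for proof at L2: 268
L4: h(318,858)=(318*31+858)%997=746 [pair 0] -> [746]
  Sibling for proof at L3: 858
Root: 746
Proof path (sibling hashes from leaf to root): [75, 76, 268, 858]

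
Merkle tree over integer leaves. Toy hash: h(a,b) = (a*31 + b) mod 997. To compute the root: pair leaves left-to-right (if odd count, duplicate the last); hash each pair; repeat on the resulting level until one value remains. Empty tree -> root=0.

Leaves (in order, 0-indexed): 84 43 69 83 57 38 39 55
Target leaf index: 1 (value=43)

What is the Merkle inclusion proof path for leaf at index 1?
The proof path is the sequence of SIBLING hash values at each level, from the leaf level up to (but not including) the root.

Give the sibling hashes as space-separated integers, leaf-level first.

Answer: 84 228 390

Derivation:
L0 (leaves): [84, 43, 69, 83, 57, 38, 39, 55], target index=1
L1: h(84,43)=(84*31+43)%997=653 [pair 0] h(69,83)=(69*31+83)%997=228 [pair 1] h(57,38)=(57*31+38)%997=808 [pair 2] h(39,55)=(39*31+55)%997=267 [pair 3] -> [653, 228, 808, 267]
  Sibling for proof at L0: 84
L2: h(653,228)=(653*31+228)%997=531 [pair 0] h(808,267)=(808*31+267)%997=390 [pair 1] -> [531, 390]
  Sibling for proof at L1: 228
L3: h(531,390)=(531*31+390)%997=899 [pair 0] -> [899]
  Sibling for proof at L2: 390
Root: 899
Proof path (sibling hashes from leaf to root): [84, 228, 390]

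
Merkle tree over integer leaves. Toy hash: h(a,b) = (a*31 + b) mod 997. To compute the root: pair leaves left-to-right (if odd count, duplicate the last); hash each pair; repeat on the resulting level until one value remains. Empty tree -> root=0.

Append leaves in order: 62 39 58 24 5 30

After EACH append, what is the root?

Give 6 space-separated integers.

After append 62 (leaves=[62]):
  L0: [62]
  root=62
After append 39 (leaves=[62, 39]):
  L0: [62, 39]
  L1: h(62,39)=(62*31+39)%997=964 -> [964]
  root=964
After append 58 (leaves=[62, 39, 58]):
  L0: [62, 39, 58]
  L1: h(62,39)=(62*31+39)%997=964 h(58,58)=(58*31+58)%997=859 -> [964, 859]
  L2: h(964,859)=(964*31+859)%997=833 -> [833]
  root=833
After append 24 (leaves=[62, 39, 58, 24]):
  L0: [62, 39, 58, 24]
  L1: h(62,39)=(62*31+39)%997=964 h(58,24)=(58*31+24)%997=825 -> [964, 825]
  L2: h(964,825)=(964*31+825)%997=799 -> [799]
  root=799
After append 5 (leaves=[62, 39, 58, 24, 5]):
  L0: [62, 39, 58, 24, 5]
  L1: h(62,39)=(62*31+39)%997=964 h(58,24)=(58*31+24)%997=825 h(5,5)=(5*31+5)%997=160 -> [964, 825, 160]
  L2: h(964,825)=(964*31+825)%997=799 h(160,160)=(160*31+160)%997=135 -> [799, 135]
  L3: h(799,135)=(799*31+135)%997=976 -> [976]
  root=976
After append 30 (leaves=[62, 39, 58, 24, 5, 30]):
  L0: [62, 39, 58, 24, 5, 30]
  L1: h(62,39)=(62*31+39)%997=964 h(58,24)=(58*31+24)%997=825 h(5,30)=(5*31+30)%997=185 -> [964, 825, 185]
  L2: h(964,825)=(964*31+825)%997=799 h(185,185)=(185*31+185)%997=935 -> [799, 935]
  L3: h(799,935)=(799*31+935)%997=779 -> [779]
  root=779

Answer: 62 964 833 799 976 779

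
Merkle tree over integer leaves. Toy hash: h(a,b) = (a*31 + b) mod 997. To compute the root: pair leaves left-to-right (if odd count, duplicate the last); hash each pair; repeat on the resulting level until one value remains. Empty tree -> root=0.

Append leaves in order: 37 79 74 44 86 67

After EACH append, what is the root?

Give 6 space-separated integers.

After append 37 (leaves=[37]):
  L0: [37]
  root=37
After append 79 (leaves=[37, 79]):
  L0: [37, 79]
  L1: h(37,79)=(37*31+79)%997=229 -> [229]
  root=229
After append 74 (leaves=[37, 79, 74]):
  L0: [37, 79, 74]
  L1: h(37,79)=(37*31+79)%997=229 h(74,74)=(74*31+74)%997=374 -> [229, 374]
  L2: h(229,374)=(229*31+374)%997=494 -> [494]
  root=494
After append 44 (leaves=[37, 79, 74, 44]):
  L0: [37, 79, 74, 44]
  L1: h(37,79)=(37*31+79)%997=229 h(74,44)=(74*31+44)%997=344 -> [229, 344]
  L2: h(229,344)=(229*31+344)%997=464 -> [464]
  root=464
After append 86 (leaves=[37, 79, 74, 44, 86]):
  L0: [37, 79, 74, 44, 86]
  L1: h(37,79)=(37*31+79)%997=229 h(74,44)=(74*31+44)%997=344 h(86,86)=(86*31+86)%997=758 -> [229, 344, 758]
  L2: h(229,344)=(229*31+344)%997=464 h(758,758)=(758*31+758)%997=328 -> [464, 328]
  L3: h(464,328)=(464*31+328)%997=754 -> [754]
  root=754
After append 67 (leaves=[37, 79, 74, 44, 86, 67]):
  L0: [37, 79, 74, 44, 86, 67]
  L1: h(37,79)=(37*31+79)%997=229 h(74,44)=(74*31+44)%997=344 h(86,67)=(86*31+67)%997=739 -> [229, 344, 739]
  L2: h(229,344)=(229*31+344)%997=464 h(739,739)=(739*31+739)%997=717 -> [464, 717]
  L3: h(464,717)=(464*31+717)%997=146 -> [146]
  root=146

Answer: 37 229 494 464 754 146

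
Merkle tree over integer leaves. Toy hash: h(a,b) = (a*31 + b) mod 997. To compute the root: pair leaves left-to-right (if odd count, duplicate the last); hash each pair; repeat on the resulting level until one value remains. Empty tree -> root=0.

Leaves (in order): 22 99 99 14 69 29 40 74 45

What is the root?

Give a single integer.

L0: [22, 99, 99, 14, 69, 29, 40, 74, 45]
L1: h(22,99)=(22*31+99)%997=781 h(99,14)=(99*31+14)%997=92 h(69,29)=(69*31+29)%997=174 h(40,74)=(40*31+74)%997=317 h(45,45)=(45*31+45)%997=443 -> [781, 92, 174, 317, 443]
L2: h(781,92)=(781*31+92)%997=375 h(174,317)=(174*31+317)%997=726 h(443,443)=(443*31+443)%997=218 -> [375, 726, 218]
L3: h(375,726)=(375*31+726)%997=387 h(218,218)=(218*31+218)%997=994 -> [387, 994]
L4: h(387,994)=(387*31+994)%997=30 -> [30]

Answer: 30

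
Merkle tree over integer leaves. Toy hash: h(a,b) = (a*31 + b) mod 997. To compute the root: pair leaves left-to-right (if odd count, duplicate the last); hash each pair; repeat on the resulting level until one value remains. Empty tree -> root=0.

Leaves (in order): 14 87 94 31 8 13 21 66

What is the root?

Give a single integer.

Answer: 590

Derivation:
L0: [14, 87, 94, 31, 8, 13, 21, 66]
L1: h(14,87)=(14*31+87)%997=521 h(94,31)=(94*31+31)%997=951 h(8,13)=(8*31+13)%997=261 h(21,66)=(21*31+66)%997=717 -> [521, 951, 261, 717]
L2: h(521,951)=(521*31+951)%997=153 h(261,717)=(261*31+717)%997=832 -> [153, 832]
L3: h(153,832)=(153*31+832)%997=590 -> [590]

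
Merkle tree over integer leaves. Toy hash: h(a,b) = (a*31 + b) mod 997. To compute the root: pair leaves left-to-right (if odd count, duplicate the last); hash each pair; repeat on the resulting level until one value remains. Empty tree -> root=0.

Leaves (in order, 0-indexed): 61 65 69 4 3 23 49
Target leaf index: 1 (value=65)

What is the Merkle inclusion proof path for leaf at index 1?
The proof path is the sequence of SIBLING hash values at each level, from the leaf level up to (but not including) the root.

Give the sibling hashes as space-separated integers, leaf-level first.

L0 (leaves): [61, 65, 69, 4, 3, 23, 49], target index=1
L1: h(61,65)=(61*31+65)%997=959 [pair 0] h(69,4)=(69*31+4)%997=149 [pair 1] h(3,23)=(3*31+23)%997=116 [pair 2] h(49,49)=(49*31+49)%997=571 [pair 3] -> [959, 149, 116, 571]
  Sibling for proof at L0: 61
L2: h(959,149)=(959*31+149)%997=965 [pair 0] h(116,571)=(116*31+571)%997=179 [pair 1] -> [965, 179]
  Sibling for proof at L1: 149
L3: h(965,179)=(965*31+179)%997=184 [pair 0] -> [184]
  Sibling for proof at L2: 179
Root: 184
Proof path (sibling hashes from leaf to root): [61, 149, 179]

Answer: 61 149 179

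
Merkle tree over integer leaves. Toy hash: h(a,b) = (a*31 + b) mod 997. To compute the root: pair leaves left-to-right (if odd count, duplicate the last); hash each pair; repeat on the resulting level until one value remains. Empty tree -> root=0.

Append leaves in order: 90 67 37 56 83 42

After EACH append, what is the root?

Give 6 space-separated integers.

Answer: 90 863 21 40 490 175

Derivation:
After append 90 (leaves=[90]):
  L0: [90]
  root=90
After append 67 (leaves=[90, 67]):
  L0: [90, 67]
  L1: h(90,67)=(90*31+67)%997=863 -> [863]
  root=863
After append 37 (leaves=[90, 67, 37]):
  L0: [90, 67, 37]
  L1: h(90,67)=(90*31+67)%997=863 h(37,37)=(37*31+37)%997=187 -> [863, 187]
  L2: h(863,187)=(863*31+187)%997=21 -> [21]
  root=21
After append 56 (leaves=[90, 67, 37, 56]):
  L0: [90, 67, 37, 56]
  L1: h(90,67)=(90*31+67)%997=863 h(37,56)=(37*31+56)%997=206 -> [863, 206]
  L2: h(863,206)=(863*31+206)%997=40 -> [40]
  root=40
After append 83 (leaves=[90, 67, 37, 56, 83]):
  L0: [90, 67, 37, 56, 83]
  L1: h(90,67)=(90*31+67)%997=863 h(37,56)=(37*31+56)%997=206 h(83,83)=(83*31+83)%997=662 -> [863, 206, 662]
  L2: h(863,206)=(863*31+206)%997=40 h(662,662)=(662*31+662)%997=247 -> [40, 247]
  L3: h(40,247)=(40*31+247)%997=490 -> [490]
  root=490
After append 42 (leaves=[90, 67, 37, 56, 83, 42]):
  L0: [90, 67, 37, 56, 83, 42]
  L1: h(90,67)=(90*31+67)%997=863 h(37,56)=(37*31+56)%997=206 h(83,42)=(83*31+42)%997=621 -> [863, 206, 621]
  L2: h(863,206)=(863*31+206)%997=40 h(621,621)=(621*31+621)%997=929 -> [40, 929]
  L3: h(40,929)=(40*31+929)%997=175 -> [175]
  root=175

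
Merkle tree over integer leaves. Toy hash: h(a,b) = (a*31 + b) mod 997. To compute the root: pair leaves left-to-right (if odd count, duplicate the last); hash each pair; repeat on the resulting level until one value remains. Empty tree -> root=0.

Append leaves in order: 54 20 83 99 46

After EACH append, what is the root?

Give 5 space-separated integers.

After append 54 (leaves=[54]):
  L0: [54]
  root=54
After append 20 (leaves=[54, 20]):
  L0: [54, 20]
  L1: h(54,20)=(54*31+20)%997=697 -> [697]
  root=697
After append 83 (leaves=[54, 20, 83]):
  L0: [54, 20, 83]
  L1: h(54,20)=(54*31+20)%997=697 h(83,83)=(83*31+83)%997=662 -> [697, 662]
  L2: h(697,662)=(697*31+662)%997=335 -> [335]
  root=335
After append 99 (leaves=[54, 20, 83, 99]):
  L0: [54, 20, 83, 99]
  L1: h(54,20)=(54*31+20)%997=697 h(83,99)=(83*31+99)%997=678 -> [697, 678]
  L2: h(697,678)=(697*31+678)%997=351 -> [351]
  root=351
After append 46 (leaves=[54, 20, 83, 99, 46]):
  L0: [54, 20, 83, 99, 46]
  L1: h(54,20)=(54*31+20)%997=697 h(83,99)=(83*31+99)%997=678 h(46,46)=(46*31+46)%997=475 -> [697, 678, 475]
  L2: h(697,678)=(697*31+678)%997=351 h(475,475)=(475*31+475)%997=245 -> [351, 245]
  L3: h(351,245)=(351*31+245)%997=159 -> [159]
  root=159

Answer: 54 697 335 351 159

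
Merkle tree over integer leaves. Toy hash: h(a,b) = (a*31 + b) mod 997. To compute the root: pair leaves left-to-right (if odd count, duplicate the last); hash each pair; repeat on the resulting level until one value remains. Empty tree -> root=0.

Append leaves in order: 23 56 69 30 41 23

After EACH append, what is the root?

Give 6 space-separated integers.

Answer: 23 769 125 86 782 206

Derivation:
After append 23 (leaves=[23]):
  L0: [23]
  root=23
After append 56 (leaves=[23, 56]):
  L0: [23, 56]
  L1: h(23,56)=(23*31+56)%997=769 -> [769]
  root=769
After append 69 (leaves=[23, 56, 69]):
  L0: [23, 56, 69]
  L1: h(23,56)=(23*31+56)%997=769 h(69,69)=(69*31+69)%997=214 -> [769, 214]
  L2: h(769,214)=(769*31+214)%997=125 -> [125]
  root=125
After append 30 (leaves=[23, 56, 69, 30]):
  L0: [23, 56, 69, 30]
  L1: h(23,56)=(23*31+56)%997=769 h(69,30)=(69*31+30)%997=175 -> [769, 175]
  L2: h(769,175)=(769*31+175)%997=86 -> [86]
  root=86
After append 41 (leaves=[23, 56, 69, 30, 41]):
  L0: [23, 56, 69, 30, 41]
  L1: h(23,56)=(23*31+56)%997=769 h(69,30)=(69*31+30)%997=175 h(41,41)=(41*31+41)%997=315 -> [769, 175, 315]
  L2: h(769,175)=(769*31+175)%997=86 h(315,315)=(315*31+315)%997=110 -> [86, 110]
  L3: h(86,110)=(86*31+110)%997=782 -> [782]
  root=782
After append 23 (leaves=[23, 56, 69, 30, 41, 23]):
  L0: [23, 56, 69, 30, 41, 23]
  L1: h(23,56)=(23*31+56)%997=769 h(69,30)=(69*31+30)%997=175 h(41,23)=(41*31+23)%997=297 -> [769, 175, 297]
  L2: h(769,175)=(769*31+175)%997=86 h(297,297)=(297*31+297)%997=531 -> [86, 531]
  L3: h(86,531)=(86*31+531)%997=206 -> [206]
  root=206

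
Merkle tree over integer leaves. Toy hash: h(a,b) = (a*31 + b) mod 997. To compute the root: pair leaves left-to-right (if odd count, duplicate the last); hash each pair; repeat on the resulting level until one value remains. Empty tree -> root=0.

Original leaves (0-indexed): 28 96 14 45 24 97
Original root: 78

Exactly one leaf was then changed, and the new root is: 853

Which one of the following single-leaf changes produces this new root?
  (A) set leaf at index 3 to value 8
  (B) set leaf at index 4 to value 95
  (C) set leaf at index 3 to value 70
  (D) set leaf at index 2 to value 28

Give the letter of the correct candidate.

Answer: C

Derivation:
Original leaves: [28, 96, 14, 45, 24, 97]
Target new root: 853
Try each candidate change and compute the resulting root:
Candidate A: set leaf[3] = 8 -> leaves = [28, 96, 14, 8, 24, 97]
  L0: [28, 96, 14, 8, 24, 97]
  L1: h(28,96)=(28*31+96)%997=964 h(14,8)=(14*31+8)%997=442 h(24,97)=(24*31+97)%997=841 -> [964, 442, 841]
  L2: h(964,442)=(964*31+442)%997=416 h(841,841)=(841*31+841)%997=990 -> [416, 990]
  L3: h(416,990)=(416*31+990)%997=925 -> [925]
  root = 925 != target 853
Candidate B: set leaf[4] = 95 -> leaves = [28, 96, 14, 45, 95, 97]
  L0: [28, 96, 14, 45, 95, 97]
  L1: h(28,96)=(28*31+96)%997=964 h(14,45)=(14*31+45)%997=479 h(95,97)=(95*31+97)%997=51 -> [964, 479, 51]
  L2: h(964,479)=(964*31+479)%997=453 h(51,51)=(51*31+51)%997=635 -> [453, 635]
  L3: h(453,635)=(453*31+635)%997=720 -> [720]
  root = 720 != target 853
Candidate C: set leaf[3] = 70 -> leaves = [28, 96, 14, 70, 24, 97]
  L0: [28, 96, 14, 70, 24, 97]
  L1: h(28,96)=(28*31+96)%997=964 h(14,70)=(14*31+70)%997=504 h(24,97)=(24*31+97)%997=841 -> [964, 504, 841]
  L2: h(964,504)=(964*31+504)%997=478 h(841,841)=(841*31+841)%997=990 -> [478, 990]
  L3: h(478,990)=(478*31+990)%997=853 -> [853]
  root = 853 == target 853  ** MATCH **
Candidate D: set leaf[2] = 28 -> leaves = [28, 96, 28, 45, 24, 97]
  L0: [28, 96, 28, 45, 24, 97]
  L1: h(28,96)=(28*31+96)%997=964 h(28,45)=(28*31+45)%997=913 h(24,97)=(24*31+97)%997=841 -> [964, 913, 841]
  L2: h(964,913)=(964*31+913)%997=887 h(841,841)=(841*31+841)%997=990 -> [887, 990]
  L3: h(887,990)=(887*31+990)%997=571 -> [571]
  root = 571 != target 853
Candidate C produces the target root.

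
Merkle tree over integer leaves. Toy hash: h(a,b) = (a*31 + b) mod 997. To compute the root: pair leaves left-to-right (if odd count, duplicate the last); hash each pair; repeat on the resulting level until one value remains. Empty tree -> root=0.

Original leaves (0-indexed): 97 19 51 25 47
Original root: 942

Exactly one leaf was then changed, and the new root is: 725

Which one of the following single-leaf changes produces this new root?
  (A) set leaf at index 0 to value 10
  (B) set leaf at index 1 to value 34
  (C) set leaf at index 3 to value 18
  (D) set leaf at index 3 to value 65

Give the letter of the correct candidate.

Answer: C

Derivation:
Original leaves: [97, 19, 51, 25, 47]
Target new root: 725
Try each candidate change and compute the resulting root:
Candidate A: set leaf[0] = 10 -> leaves = [10, 19, 51, 25, 47]
  L0: [10, 19, 51, 25, 47]
  L1: h(10,19)=(10*31+19)%997=329 h(51,25)=(51*31+25)%997=609 h(47,47)=(47*31+47)%997=507 -> [329, 609, 507]
  L2: h(329,609)=(329*31+609)%997=838 h(507,507)=(507*31+507)%997=272 -> [838, 272]
  L3: h(838,272)=(838*31+272)%997=328 -> [328]
  root = 328 != target 725
Candidate B: set leaf[1] = 34 -> leaves = [97, 34, 51, 25, 47]
  L0: [97, 34, 51, 25, 47]
  L1: h(97,34)=(97*31+34)%997=50 h(51,25)=(51*31+25)%997=609 h(47,47)=(47*31+47)%997=507 -> [50, 609, 507]
  L2: h(50,609)=(50*31+609)%997=165 h(507,507)=(507*31+507)%997=272 -> [165, 272]
  L3: h(165,272)=(165*31+272)%997=402 -> [402]
  root = 402 != target 725
Candidate C: set leaf[3] = 18 -> leaves = [97, 19, 51, 18, 47]
  L0: [97, 19, 51, 18, 47]
  L1: h(97,19)=(97*31+19)%997=35 h(51,18)=(51*31+18)%997=602 h(47,47)=(47*31+47)%997=507 -> [35, 602, 507]
  L2: h(35,602)=(35*31+602)%997=690 h(507,507)=(507*31+507)%997=272 -> [690, 272]
  L3: h(690,272)=(690*31+272)%997=725 -> [725]
  root = 725 == target 725  ** MATCH **
Candidate D: set leaf[3] = 65 -> leaves = [97, 19, 51, 65, 47]
  L0: [97, 19, 51, 65, 47]
  L1: h(97,19)=(97*31+19)%997=35 h(51,65)=(51*31+65)%997=649 h(47,47)=(47*31+47)%997=507 -> [35, 649, 507]
  L2: h(35,649)=(35*31+649)%997=737 h(507,507)=(507*31+507)%997=272 -> [737, 272]
  L3: h(737,272)=(737*31+272)%997=188 -> [188]
  root = 188 != target 725
Candidate C produces the target root.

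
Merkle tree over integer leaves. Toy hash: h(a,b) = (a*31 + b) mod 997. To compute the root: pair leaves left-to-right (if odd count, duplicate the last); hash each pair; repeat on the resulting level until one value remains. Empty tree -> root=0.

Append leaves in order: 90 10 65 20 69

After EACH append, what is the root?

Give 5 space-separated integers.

After append 90 (leaves=[90]):
  L0: [90]
  root=90
After append 10 (leaves=[90, 10]):
  L0: [90, 10]
  L1: h(90,10)=(90*31+10)%997=806 -> [806]
  root=806
After append 65 (leaves=[90, 10, 65]):
  L0: [90, 10, 65]
  L1: h(90,10)=(90*31+10)%997=806 h(65,65)=(65*31+65)%997=86 -> [806, 86]
  L2: h(806,86)=(806*31+86)%997=147 -> [147]
  root=147
After append 20 (leaves=[90, 10, 65, 20]):
  L0: [90, 10, 65, 20]
  L1: h(90,10)=(90*31+10)%997=806 h(65,20)=(65*31+20)%997=41 -> [806, 41]
  L2: h(806,41)=(806*31+41)%997=102 -> [102]
  root=102
After append 69 (leaves=[90, 10, 65, 20, 69]):
  L0: [90, 10, 65, 20, 69]
  L1: h(90,10)=(90*31+10)%997=806 h(65,20)=(65*31+20)%997=41 h(69,69)=(69*31+69)%997=214 -> [806, 41, 214]
  L2: h(806,41)=(806*31+41)%997=102 h(214,214)=(214*31+214)%997=866 -> [102, 866]
  L3: h(102,866)=(102*31+866)%997=40 -> [40]
  root=40

Answer: 90 806 147 102 40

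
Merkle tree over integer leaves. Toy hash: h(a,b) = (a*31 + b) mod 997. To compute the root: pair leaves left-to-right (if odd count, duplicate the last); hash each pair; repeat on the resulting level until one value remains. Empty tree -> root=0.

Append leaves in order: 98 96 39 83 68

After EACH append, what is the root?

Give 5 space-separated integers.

After append 98 (leaves=[98]):
  L0: [98]
  root=98
After append 96 (leaves=[98, 96]):
  L0: [98, 96]
  L1: h(98,96)=(98*31+96)%997=143 -> [143]
  root=143
After append 39 (leaves=[98, 96, 39]):
  L0: [98, 96, 39]
  L1: h(98,96)=(98*31+96)%997=143 h(39,39)=(39*31+39)%997=251 -> [143, 251]
  L2: h(143,251)=(143*31+251)%997=696 -> [696]
  root=696
After append 83 (leaves=[98, 96, 39, 83]):
  L0: [98, 96, 39, 83]
  L1: h(98,96)=(98*31+96)%997=143 h(39,83)=(39*31+83)%997=295 -> [143, 295]
  L2: h(143,295)=(143*31+295)%997=740 -> [740]
  root=740
After append 68 (leaves=[98, 96, 39, 83, 68]):
  L0: [98, 96, 39, 83, 68]
  L1: h(98,96)=(98*31+96)%997=143 h(39,83)=(39*31+83)%997=295 h(68,68)=(68*31+68)%997=182 -> [143, 295, 182]
  L2: h(143,295)=(143*31+295)%997=740 h(182,182)=(182*31+182)%997=839 -> [740, 839]
  L3: h(740,839)=(740*31+839)%997=848 -> [848]
  root=848

Answer: 98 143 696 740 848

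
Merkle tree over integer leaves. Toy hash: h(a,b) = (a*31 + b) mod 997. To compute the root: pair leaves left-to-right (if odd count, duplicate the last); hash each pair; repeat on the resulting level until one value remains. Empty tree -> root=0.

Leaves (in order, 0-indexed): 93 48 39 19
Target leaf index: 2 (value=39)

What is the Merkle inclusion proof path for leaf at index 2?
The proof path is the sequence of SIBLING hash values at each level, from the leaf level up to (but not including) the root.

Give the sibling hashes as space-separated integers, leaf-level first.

Answer: 19 937

Derivation:
L0 (leaves): [93, 48, 39, 19], target index=2
L1: h(93,48)=(93*31+48)%997=937 [pair 0] h(39,19)=(39*31+19)%997=231 [pair 1] -> [937, 231]
  Sibling for proof at L0: 19
L2: h(937,231)=(937*31+231)%997=365 [pair 0] -> [365]
  Sibling for proof at L1: 937
Root: 365
Proof path (sibling hashes from leaf to root): [19, 937]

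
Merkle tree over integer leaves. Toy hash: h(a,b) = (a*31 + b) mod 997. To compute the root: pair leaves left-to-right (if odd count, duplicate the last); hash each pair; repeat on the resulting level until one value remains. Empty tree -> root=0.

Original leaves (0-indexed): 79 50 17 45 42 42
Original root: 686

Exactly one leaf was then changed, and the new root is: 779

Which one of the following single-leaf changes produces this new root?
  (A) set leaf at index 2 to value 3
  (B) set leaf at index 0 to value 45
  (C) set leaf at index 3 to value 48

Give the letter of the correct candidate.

Answer: C

Derivation:
Original leaves: [79, 50, 17, 45, 42, 42]
Target new root: 779
Try each candidate change and compute the resulting root:
Candidate A: set leaf[2] = 3 -> leaves = [79, 50, 3, 45, 42, 42]
  L0: [79, 50, 3, 45, 42, 42]
  L1: h(79,50)=(79*31+50)%997=505 h(3,45)=(3*31+45)%997=138 h(42,42)=(42*31+42)%997=347 -> [505, 138, 347]
  L2: h(505,138)=(505*31+138)%997=838 h(347,347)=(347*31+347)%997=137 -> [838, 137]
  L3: h(838,137)=(838*31+137)%997=193 -> [193]
  root = 193 != target 779
Candidate B: set leaf[0] = 45 -> leaves = [45, 50, 17, 45, 42, 42]
  L0: [45, 50, 17, 45, 42, 42]
  L1: h(45,50)=(45*31+50)%997=448 h(17,45)=(17*31+45)%997=572 h(42,42)=(42*31+42)%997=347 -> [448, 572, 347]
  L2: h(448,572)=(448*31+572)%997=502 h(347,347)=(347*31+347)%997=137 -> [502, 137]
  L3: h(502,137)=(502*31+137)%997=744 -> [744]
  root = 744 != target 779
Candidate C: set leaf[3] = 48 -> leaves = [79, 50, 17, 48, 42, 42]
  L0: [79, 50, 17, 48, 42, 42]
  L1: h(79,50)=(79*31+50)%997=505 h(17,48)=(17*31+48)%997=575 h(42,42)=(42*31+42)%997=347 -> [505, 575, 347]
  L2: h(505,575)=(505*31+575)%997=278 h(347,347)=(347*31+347)%997=137 -> [278, 137]
  L3: h(278,137)=(278*31+137)%997=779 -> [779]
  root = 779 == target 779  ** MATCH **
Candidate C produces the target root.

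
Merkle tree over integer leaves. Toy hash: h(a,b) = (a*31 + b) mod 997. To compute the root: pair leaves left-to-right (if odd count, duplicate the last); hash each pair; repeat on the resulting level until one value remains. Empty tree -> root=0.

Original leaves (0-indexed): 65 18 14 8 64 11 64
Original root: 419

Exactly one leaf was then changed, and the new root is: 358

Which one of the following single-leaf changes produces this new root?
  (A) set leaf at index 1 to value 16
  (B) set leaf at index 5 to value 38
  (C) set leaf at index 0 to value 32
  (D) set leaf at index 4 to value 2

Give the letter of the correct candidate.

Answer: C

Derivation:
Original leaves: [65, 18, 14, 8, 64, 11, 64]
Target new root: 358
Try each candidate change and compute the resulting root:
Candidate A: set leaf[1] = 16 -> leaves = [65, 16, 14, 8, 64, 11, 64]
  L0: [65, 16, 14, 8, 64, 11, 64]
  L1: h(65,16)=(65*31+16)%997=37 h(14,8)=(14*31+8)%997=442 h(64,11)=(64*31+11)%997=1 h(64,64)=(64*31+64)%997=54 -> [37, 442, 1, 54]
  L2: h(37,442)=(37*31+442)%997=592 h(1,54)=(1*31+54)%997=85 -> [592, 85]
  L3: h(592,85)=(592*31+85)%997=491 -> [491]
  root = 491 != target 358
Candidate B: set leaf[5] = 38 -> leaves = [65, 18, 14, 8, 64, 38, 64]
  L0: [65, 18, 14, 8, 64, 38, 64]
  L1: h(65,18)=(65*31+18)%997=39 h(14,8)=(14*31+8)%997=442 h(64,38)=(64*31+38)%997=28 h(64,64)=(64*31+64)%997=54 -> [39, 442, 28, 54]
  L2: h(39,442)=(39*31+442)%997=654 h(28,54)=(28*31+54)%997=922 -> [654, 922]
  L3: h(654,922)=(654*31+922)%997=259 -> [259]
  root = 259 != target 358
Candidate C: set leaf[0] = 32 -> leaves = [32, 18, 14, 8, 64, 11, 64]
  L0: [32, 18, 14, 8, 64, 11, 64]
  L1: h(32,18)=(32*31+18)%997=13 h(14,8)=(14*31+8)%997=442 h(64,11)=(64*31+11)%997=1 h(64,64)=(64*31+64)%997=54 -> [13, 442, 1, 54]
  L2: h(13,442)=(13*31+442)%997=845 h(1,54)=(1*31+54)%997=85 -> [845, 85]
  L3: h(845,85)=(845*31+85)%997=358 -> [358]
  root = 358 == target 358  ** MATCH **
Candidate D: set leaf[4] = 2 -> leaves = [65, 18, 14, 8, 2, 11, 64]
  L0: [65, 18, 14, 8, 2, 11, 64]
  L1: h(65,18)=(65*31+18)%997=39 h(14,8)=(14*31+8)%997=442 h(2,11)=(2*31+11)%997=73 h(64,64)=(64*31+64)%997=54 -> [39, 442, 73, 54]
  L2: h(39,442)=(39*31+442)%997=654 h(73,54)=(73*31+54)%997=323 -> [654, 323]
  L3: h(654,323)=(654*31+323)%997=657 -> [657]
  root = 657 != target 358
Candidate C produces the target root.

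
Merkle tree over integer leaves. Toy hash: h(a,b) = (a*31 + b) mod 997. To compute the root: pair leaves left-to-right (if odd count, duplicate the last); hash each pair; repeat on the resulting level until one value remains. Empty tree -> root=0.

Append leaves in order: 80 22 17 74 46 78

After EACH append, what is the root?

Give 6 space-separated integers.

After append 80 (leaves=[80]):
  L0: [80]
  root=80
After append 22 (leaves=[80, 22]):
  L0: [80, 22]
  L1: h(80,22)=(80*31+22)%997=508 -> [508]
  root=508
After append 17 (leaves=[80, 22, 17]):
  L0: [80, 22, 17]
  L1: h(80,22)=(80*31+22)%997=508 h(17,17)=(17*31+17)%997=544 -> [508, 544]
  L2: h(508,544)=(508*31+544)%997=340 -> [340]
  root=340
After append 74 (leaves=[80, 22, 17, 74]):
  L0: [80, 22, 17, 74]
  L1: h(80,22)=(80*31+22)%997=508 h(17,74)=(17*31+74)%997=601 -> [508, 601]
  L2: h(508,601)=(508*31+601)%997=397 -> [397]
  root=397
After append 46 (leaves=[80, 22, 17, 74, 46]):
  L0: [80, 22, 17, 74, 46]
  L1: h(80,22)=(80*31+22)%997=508 h(17,74)=(17*31+74)%997=601 h(46,46)=(46*31+46)%997=475 -> [508, 601, 475]
  L2: h(508,601)=(508*31+601)%997=397 h(475,475)=(475*31+475)%997=245 -> [397, 245]
  L3: h(397,245)=(397*31+245)%997=588 -> [588]
  root=588
After append 78 (leaves=[80, 22, 17, 74, 46, 78]):
  L0: [80, 22, 17, 74, 46, 78]
  L1: h(80,22)=(80*31+22)%997=508 h(17,74)=(17*31+74)%997=601 h(46,78)=(46*31+78)%997=507 -> [508, 601, 507]
  L2: h(508,601)=(508*31+601)%997=397 h(507,507)=(507*31+507)%997=272 -> [397, 272]
  L3: h(397,272)=(397*31+272)%997=615 -> [615]
  root=615

Answer: 80 508 340 397 588 615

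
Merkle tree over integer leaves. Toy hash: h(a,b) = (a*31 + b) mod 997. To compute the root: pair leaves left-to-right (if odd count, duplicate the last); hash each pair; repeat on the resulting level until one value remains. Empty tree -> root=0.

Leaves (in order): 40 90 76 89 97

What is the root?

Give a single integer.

L0: [40, 90, 76, 89, 97]
L1: h(40,90)=(40*31+90)%997=333 h(76,89)=(76*31+89)%997=451 h(97,97)=(97*31+97)%997=113 -> [333, 451, 113]
L2: h(333,451)=(333*31+451)%997=804 h(113,113)=(113*31+113)%997=625 -> [804, 625]
L3: h(804,625)=(804*31+625)%997=624 -> [624]

Answer: 624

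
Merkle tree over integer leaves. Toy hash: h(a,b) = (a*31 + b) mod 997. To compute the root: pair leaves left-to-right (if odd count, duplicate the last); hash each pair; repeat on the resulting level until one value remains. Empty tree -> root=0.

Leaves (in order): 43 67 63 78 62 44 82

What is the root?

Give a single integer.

Answer: 359

Derivation:
L0: [43, 67, 63, 78, 62, 44, 82]
L1: h(43,67)=(43*31+67)%997=403 h(63,78)=(63*31+78)%997=37 h(62,44)=(62*31+44)%997=969 h(82,82)=(82*31+82)%997=630 -> [403, 37, 969, 630]
L2: h(403,37)=(403*31+37)%997=566 h(969,630)=(969*31+630)%997=759 -> [566, 759]
L3: h(566,759)=(566*31+759)%997=359 -> [359]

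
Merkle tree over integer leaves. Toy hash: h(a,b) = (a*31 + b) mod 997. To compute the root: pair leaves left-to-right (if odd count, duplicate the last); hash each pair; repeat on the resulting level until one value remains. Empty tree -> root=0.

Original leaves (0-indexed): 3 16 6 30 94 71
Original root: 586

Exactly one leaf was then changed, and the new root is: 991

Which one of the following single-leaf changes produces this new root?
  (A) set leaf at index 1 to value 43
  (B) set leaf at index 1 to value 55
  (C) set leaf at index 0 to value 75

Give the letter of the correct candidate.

Original leaves: [3, 16, 6, 30, 94, 71]
Target new root: 991
Try each candidate change and compute the resulting root:
Candidate A: set leaf[1] = 43 -> leaves = [3, 43, 6, 30, 94, 71]
  L0: [3, 43, 6, 30, 94, 71]
  L1: h(3,43)=(3*31+43)%997=136 h(6,30)=(6*31+30)%997=216 h(94,71)=(94*31+71)%997=991 -> [136, 216, 991]
  L2: h(136,216)=(136*31+216)%997=444 h(991,991)=(991*31+991)%997=805 -> [444, 805]
  L3: h(444,805)=(444*31+805)%997=611 -> [611]
  root = 611 != target 991
Candidate B: set leaf[1] = 55 -> leaves = [3, 55, 6, 30, 94, 71]
  L0: [3, 55, 6, 30, 94, 71]
  L1: h(3,55)=(3*31+55)%997=148 h(6,30)=(6*31+30)%997=216 h(94,71)=(94*31+71)%997=991 -> [148, 216, 991]
  L2: h(148,216)=(148*31+216)%997=816 h(991,991)=(991*31+991)%997=805 -> [816, 805]
  L3: h(816,805)=(816*31+805)%997=179 -> [179]
  root = 179 != target 991
Candidate C: set leaf[0] = 75 -> leaves = [75, 16, 6, 30, 94, 71]
  L0: [75, 16, 6, 30, 94, 71]
  L1: h(75,16)=(75*31+16)%997=347 h(6,30)=(6*31+30)%997=216 h(94,71)=(94*31+71)%997=991 -> [347, 216, 991]
  L2: h(347,216)=(347*31+216)%997=6 h(991,991)=(991*31+991)%997=805 -> [6, 805]
  L3: h(6,805)=(6*31+805)%997=991 -> [991]
  root = 991 == target 991  ** MATCH **
Candidate C produces the target root.

Answer: C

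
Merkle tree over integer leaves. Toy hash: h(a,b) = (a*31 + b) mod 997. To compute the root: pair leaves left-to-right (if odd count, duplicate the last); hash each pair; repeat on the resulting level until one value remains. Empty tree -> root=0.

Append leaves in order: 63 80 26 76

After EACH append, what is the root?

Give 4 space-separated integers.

Answer: 63 39 47 97

Derivation:
After append 63 (leaves=[63]):
  L0: [63]
  root=63
After append 80 (leaves=[63, 80]):
  L0: [63, 80]
  L1: h(63,80)=(63*31+80)%997=39 -> [39]
  root=39
After append 26 (leaves=[63, 80, 26]):
  L0: [63, 80, 26]
  L1: h(63,80)=(63*31+80)%997=39 h(26,26)=(26*31+26)%997=832 -> [39, 832]
  L2: h(39,832)=(39*31+832)%997=47 -> [47]
  root=47
After append 76 (leaves=[63, 80, 26, 76]):
  L0: [63, 80, 26, 76]
  L1: h(63,80)=(63*31+80)%997=39 h(26,76)=(26*31+76)%997=882 -> [39, 882]
  L2: h(39,882)=(39*31+882)%997=97 -> [97]
  root=97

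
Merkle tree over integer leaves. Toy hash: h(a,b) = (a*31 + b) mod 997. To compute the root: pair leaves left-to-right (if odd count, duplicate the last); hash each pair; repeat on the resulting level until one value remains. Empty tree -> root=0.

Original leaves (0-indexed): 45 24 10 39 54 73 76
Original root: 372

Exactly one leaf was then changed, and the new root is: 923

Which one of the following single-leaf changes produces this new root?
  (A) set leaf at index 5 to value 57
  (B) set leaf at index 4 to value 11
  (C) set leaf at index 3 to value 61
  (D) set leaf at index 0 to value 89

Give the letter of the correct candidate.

Original leaves: [45, 24, 10, 39, 54, 73, 76]
Target new root: 923
Try each candidate change and compute the resulting root:
Candidate A: set leaf[5] = 57 -> leaves = [45, 24, 10, 39, 54, 57, 76]
  L0: [45, 24, 10, 39, 54, 57, 76]
  L1: h(45,24)=(45*31+24)%997=422 h(10,39)=(10*31+39)%997=349 h(54,57)=(54*31+57)%997=734 h(76,76)=(76*31+76)%997=438 -> [422, 349, 734, 438]
  L2: h(422,349)=(422*31+349)%997=470 h(734,438)=(734*31+438)%997=261 -> [470, 261]
  L3: h(470,261)=(470*31+261)%997=873 -> [873]
  root = 873 != target 923
Candidate B: set leaf[4] = 11 -> leaves = [45, 24, 10, 39, 11, 73, 76]
  L0: [45, 24, 10, 39, 11, 73, 76]
  L1: h(45,24)=(45*31+24)%997=422 h(10,39)=(10*31+39)%997=349 h(11,73)=(11*31+73)%997=414 h(76,76)=(76*31+76)%997=438 -> [422, 349, 414, 438]
  L2: h(422,349)=(422*31+349)%997=470 h(414,438)=(414*31+438)%997=311 -> [470, 311]
  L3: h(470,311)=(470*31+311)%997=923 -> [923]
  root = 923 == target 923  ** MATCH **
Candidate C: set leaf[3] = 61 -> leaves = [45, 24, 10, 61, 54, 73, 76]
  L0: [45, 24, 10, 61, 54, 73, 76]
  L1: h(45,24)=(45*31+24)%997=422 h(10,61)=(10*31+61)%997=371 h(54,73)=(54*31+73)%997=750 h(76,76)=(76*31+76)%997=438 -> [422, 371, 750, 438]
  L2: h(422,371)=(422*31+371)%997=492 h(750,438)=(750*31+438)%997=757 -> [492, 757]
  L3: h(492,757)=(492*31+757)%997=57 -> [57]
  root = 57 != target 923
Candidate D: set leaf[0] = 89 -> leaves = [89, 24, 10, 39, 54, 73, 76]
  L0: [89, 24, 10, 39, 54, 73, 76]
  L1: h(89,24)=(89*31+24)%997=789 h(10,39)=(10*31+39)%997=349 h(54,73)=(54*31+73)%997=750 h(76,76)=(76*31+76)%997=438 -> [789, 349, 750, 438]
  L2: h(789,349)=(789*31+349)%997=880 h(750,438)=(750*31+438)%997=757 -> [880, 757]
  L3: h(880,757)=(880*31+757)%997=121 -> [121]
  root = 121 != target 923
Candidate B produces the target root.

Answer: B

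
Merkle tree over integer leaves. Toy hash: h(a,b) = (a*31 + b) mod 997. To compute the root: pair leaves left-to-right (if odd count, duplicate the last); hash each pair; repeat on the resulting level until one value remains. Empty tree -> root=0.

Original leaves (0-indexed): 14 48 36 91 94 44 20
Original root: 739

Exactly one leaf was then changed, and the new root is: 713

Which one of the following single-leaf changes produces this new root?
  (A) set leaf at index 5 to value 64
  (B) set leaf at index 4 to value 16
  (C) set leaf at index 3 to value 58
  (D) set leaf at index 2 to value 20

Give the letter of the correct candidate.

Original leaves: [14, 48, 36, 91, 94, 44, 20]
Target new root: 713
Try each candidate change and compute the resulting root:
Candidate A: set leaf[5] = 64 -> leaves = [14, 48, 36, 91, 94, 64, 20]
  L0: [14, 48, 36, 91, 94, 64, 20]
  L1: h(14,48)=(14*31+48)%997=482 h(36,91)=(36*31+91)%997=210 h(94,64)=(94*31+64)%997=984 h(20,20)=(20*31+20)%997=640 -> [482, 210, 984, 640]
  L2: h(482,210)=(482*31+210)%997=197 h(984,640)=(984*31+640)%997=237 -> [197, 237]
  L3: h(197,237)=(197*31+237)%997=362 -> [362]
  root = 362 != target 713
Candidate B: set leaf[4] = 16 -> leaves = [14, 48, 36, 91, 16, 44, 20]
  L0: [14, 48, 36, 91, 16, 44, 20]
  L1: h(14,48)=(14*31+48)%997=482 h(36,91)=(36*31+91)%997=210 h(16,44)=(16*31+44)%997=540 h(20,20)=(20*31+20)%997=640 -> [482, 210, 540, 640]
  L2: h(482,210)=(482*31+210)%997=197 h(540,640)=(540*31+640)%997=431 -> [197, 431]
  L3: h(197,431)=(197*31+431)%997=556 -> [556]
  root = 556 != target 713
Candidate C: set leaf[3] = 58 -> leaves = [14, 48, 36, 58, 94, 44, 20]
  L0: [14, 48, 36, 58, 94, 44, 20]
  L1: h(14,48)=(14*31+48)%997=482 h(36,58)=(36*31+58)%997=177 h(94,44)=(94*31+44)%997=964 h(20,20)=(20*31+20)%997=640 -> [482, 177, 964, 640]
  L2: h(482,177)=(482*31+177)%997=164 h(964,640)=(964*31+640)%997=614 -> [164, 614]
  L3: h(164,614)=(164*31+614)%997=713 -> [713]
  root = 713 == target 713  ** MATCH **
Candidate D: set leaf[2] = 20 -> leaves = [14, 48, 20, 91, 94, 44, 20]
  L0: [14, 48, 20, 91, 94, 44, 20]
  L1: h(14,48)=(14*31+48)%997=482 h(20,91)=(20*31+91)%997=711 h(94,44)=(94*31+44)%997=964 h(20,20)=(20*31+20)%997=640 -> [482, 711, 964, 640]
  L2: h(482,711)=(482*31+711)%997=698 h(964,640)=(964*31+640)%997=614 -> [698, 614]
  L3: h(698,614)=(698*31+614)%997=318 -> [318]
  root = 318 != target 713
Candidate C produces the target root.

Answer: C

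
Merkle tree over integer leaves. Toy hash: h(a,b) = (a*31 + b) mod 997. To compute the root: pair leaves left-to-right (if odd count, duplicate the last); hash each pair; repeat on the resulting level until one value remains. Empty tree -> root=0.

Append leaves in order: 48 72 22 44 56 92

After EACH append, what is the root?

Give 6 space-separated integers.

After append 48 (leaves=[48]):
  L0: [48]
  root=48
After append 72 (leaves=[48, 72]):
  L0: [48, 72]
  L1: h(48,72)=(48*31+72)%997=563 -> [563]
  root=563
After append 22 (leaves=[48, 72, 22]):
  L0: [48, 72, 22]
  L1: h(48,72)=(48*31+72)%997=563 h(22,22)=(22*31+22)%997=704 -> [563, 704]
  L2: h(563,704)=(563*31+704)%997=211 -> [211]
  root=211
After append 44 (leaves=[48, 72, 22, 44]):
  L0: [48, 72, 22, 44]
  L1: h(48,72)=(48*31+72)%997=563 h(22,44)=(22*31+44)%997=726 -> [563, 726]
  L2: h(563,726)=(563*31+726)%997=233 -> [233]
  root=233
After append 56 (leaves=[48, 72, 22, 44, 56]):
  L0: [48, 72, 22, 44, 56]
  L1: h(48,72)=(48*31+72)%997=563 h(22,44)=(22*31+44)%997=726 h(56,56)=(56*31+56)%997=795 -> [563, 726, 795]
  L2: h(563,726)=(563*31+726)%997=233 h(795,795)=(795*31+795)%997=515 -> [233, 515]
  L3: h(233,515)=(233*31+515)%997=759 -> [759]
  root=759
After append 92 (leaves=[48, 72, 22, 44, 56, 92]):
  L0: [48, 72, 22, 44, 56, 92]
  L1: h(48,72)=(48*31+72)%997=563 h(22,44)=(22*31+44)%997=726 h(56,92)=(56*31+92)%997=831 -> [563, 726, 831]
  L2: h(563,726)=(563*31+726)%997=233 h(831,831)=(831*31+831)%997=670 -> [233, 670]
  L3: h(233,670)=(233*31+670)%997=914 -> [914]
  root=914

Answer: 48 563 211 233 759 914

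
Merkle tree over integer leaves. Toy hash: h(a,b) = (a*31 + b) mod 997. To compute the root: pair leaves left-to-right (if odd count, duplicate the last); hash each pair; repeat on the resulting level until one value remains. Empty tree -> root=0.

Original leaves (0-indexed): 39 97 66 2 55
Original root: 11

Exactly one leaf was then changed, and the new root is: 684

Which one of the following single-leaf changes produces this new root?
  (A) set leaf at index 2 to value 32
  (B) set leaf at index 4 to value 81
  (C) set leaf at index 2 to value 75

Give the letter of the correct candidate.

Original leaves: [39, 97, 66, 2, 55]
Target new root: 684
Try each candidate change and compute the resulting root:
Candidate A: set leaf[2] = 32 -> leaves = [39, 97, 32, 2, 55]
  L0: [39, 97, 32, 2, 55]
  L1: h(39,97)=(39*31+97)%997=309 h(32,2)=(32*31+2)%997=994 h(55,55)=(55*31+55)%997=763 -> [309, 994, 763]
  L2: h(309,994)=(309*31+994)%997=603 h(763,763)=(763*31+763)%997=488 -> [603, 488]
  L3: h(603,488)=(603*31+488)%997=238 -> [238]
  root = 238 != target 684
Candidate B: set leaf[4] = 81 -> leaves = [39, 97, 66, 2, 81]
  L0: [39, 97, 66, 2, 81]
  L1: h(39,97)=(39*31+97)%997=309 h(66,2)=(66*31+2)%997=54 h(81,81)=(81*31+81)%997=598 -> [309, 54, 598]
  L2: h(309,54)=(309*31+54)%997=660 h(598,598)=(598*31+598)%997=193 -> [660, 193]
  L3: h(660,193)=(660*31+193)%997=713 -> [713]
  root = 713 != target 684
Candidate C: set leaf[2] = 75 -> leaves = [39, 97, 75, 2, 55]
  L0: [39, 97, 75, 2, 55]
  L1: h(39,97)=(39*31+97)%997=309 h(75,2)=(75*31+2)%997=333 h(55,55)=(55*31+55)%997=763 -> [309, 333, 763]
  L2: h(309,333)=(309*31+333)%997=939 h(763,763)=(763*31+763)%997=488 -> [939, 488]
  L3: h(939,488)=(939*31+488)%997=684 -> [684]
  root = 684 == target 684  ** MATCH **
Candidate C produces the target root.

Answer: C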